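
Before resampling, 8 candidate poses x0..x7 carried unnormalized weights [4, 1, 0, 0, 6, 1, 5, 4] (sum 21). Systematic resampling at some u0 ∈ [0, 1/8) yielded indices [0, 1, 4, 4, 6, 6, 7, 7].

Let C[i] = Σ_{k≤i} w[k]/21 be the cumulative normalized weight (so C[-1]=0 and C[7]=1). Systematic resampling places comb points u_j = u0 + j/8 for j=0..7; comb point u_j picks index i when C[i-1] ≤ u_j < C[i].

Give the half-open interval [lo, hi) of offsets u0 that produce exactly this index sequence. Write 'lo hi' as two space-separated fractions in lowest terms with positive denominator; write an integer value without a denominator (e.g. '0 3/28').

C = [4/21, 5/21, 5/21, 5/21, 11/21, 4/7, 17/21, 1]
j=0 picked index 0: u0 ∈ [0, 4/21)
j=1 picked index 1: u0 ∈ [11/168, 19/168)
j=2 picked index 4: u0 ∈ [-1/84, 23/84)
j=3 picked index 4: u0 ∈ [-23/168, 25/168)
j=4 picked index 6: u0 ∈ [1/14, 13/42)
j=5 picked index 6: u0 ∈ [-3/56, 31/168)
j=6 picked index 7: u0 ∈ [5/84, 1/4)
j=7 picked index 7: u0 ∈ [-11/168, 1/8)
intersection: [1/14, 19/168)

1/14 19/168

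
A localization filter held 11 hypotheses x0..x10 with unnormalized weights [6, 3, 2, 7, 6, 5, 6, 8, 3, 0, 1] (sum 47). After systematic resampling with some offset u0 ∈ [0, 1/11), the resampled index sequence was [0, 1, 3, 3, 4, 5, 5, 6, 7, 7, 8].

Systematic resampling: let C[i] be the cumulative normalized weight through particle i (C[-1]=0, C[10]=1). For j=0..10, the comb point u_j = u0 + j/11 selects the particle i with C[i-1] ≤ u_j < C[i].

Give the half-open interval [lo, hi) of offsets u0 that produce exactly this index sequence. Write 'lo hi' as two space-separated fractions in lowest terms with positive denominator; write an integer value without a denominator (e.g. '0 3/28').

C = [6/47, 9/47, 11/47, 18/47, 24/47, 29/47, 35/47, 43/47, 46/47, 46/47, 1]
j=0 picked index 0: u0 ∈ [0, 6/47)
j=1 picked index 1: u0 ∈ [19/517, 52/517)
j=2 picked index 3: u0 ∈ [27/517, 104/517)
j=3 picked index 3: u0 ∈ [-20/517, 57/517)
j=4 picked index 4: u0 ∈ [10/517, 76/517)
j=5 picked index 5: u0 ∈ [29/517, 84/517)
j=6 picked index 5: u0 ∈ [-18/517, 37/517)
j=7 picked index 6: u0 ∈ [-10/517, 56/517)
j=8 picked index 7: u0 ∈ [9/517, 97/517)
j=9 picked index 7: u0 ∈ [-38/517, 50/517)
j=10 picked index 8: u0 ∈ [3/517, 36/517)
intersection: [29/517, 36/517)

29/517 36/517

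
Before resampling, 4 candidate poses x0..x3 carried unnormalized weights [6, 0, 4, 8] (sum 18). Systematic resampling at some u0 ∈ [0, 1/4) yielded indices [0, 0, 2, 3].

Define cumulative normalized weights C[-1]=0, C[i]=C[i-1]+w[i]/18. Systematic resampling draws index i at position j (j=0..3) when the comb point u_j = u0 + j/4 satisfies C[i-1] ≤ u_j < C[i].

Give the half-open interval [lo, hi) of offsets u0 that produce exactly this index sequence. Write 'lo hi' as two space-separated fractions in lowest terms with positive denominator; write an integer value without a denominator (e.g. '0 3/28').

0 1/18

C = [1/3, 1/3, 5/9, 1]
j=0 picked index 0: u0 ∈ [0, 1/3)
j=1 picked index 0: u0 ∈ [-1/4, 1/12)
j=2 picked index 2: u0 ∈ [-1/6, 1/18)
j=3 picked index 3: u0 ∈ [-7/36, 1/4)
intersection: [0, 1/18)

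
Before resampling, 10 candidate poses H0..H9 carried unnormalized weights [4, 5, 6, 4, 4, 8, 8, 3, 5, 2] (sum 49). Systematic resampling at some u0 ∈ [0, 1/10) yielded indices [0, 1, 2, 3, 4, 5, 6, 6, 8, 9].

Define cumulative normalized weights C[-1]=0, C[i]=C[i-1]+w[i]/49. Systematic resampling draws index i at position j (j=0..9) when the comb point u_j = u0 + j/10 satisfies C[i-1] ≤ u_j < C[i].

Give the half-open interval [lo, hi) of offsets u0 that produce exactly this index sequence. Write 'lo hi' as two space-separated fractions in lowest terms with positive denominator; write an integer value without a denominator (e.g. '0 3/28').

C = [4/49, 9/49, 15/49, 19/49, 23/49, 31/49, 39/49, 6/7, 47/49, 1]
j=0 picked index 0: u0 ∈ [0, 4/49)
j=1 picked index 1: u0 ∈ [-9/490, 41/490)
j=2 picked index 2: u0 ∈ [-4/245, 26/245)
j=3 picked index 3: u0 ∈ [3/490, 43/490)
j=4 picked index 4: u0 ∈ [-3/245, 17/245)
j=5 picked index 5: u0 ∈ [-3/98, 13/98)
j=6 picked index 6: u0 ∈ [8/245, 48/245)
j=7 picked index 6: u0 ∈ [-33/490, 47/490)
j=8 picked index 8: u0 ∈ [2/35, 39/245)
j=9 picked index 9: u0 ∈ [29/490, 1/10)
intersection: [29/490, 17/245)

29/490 17/245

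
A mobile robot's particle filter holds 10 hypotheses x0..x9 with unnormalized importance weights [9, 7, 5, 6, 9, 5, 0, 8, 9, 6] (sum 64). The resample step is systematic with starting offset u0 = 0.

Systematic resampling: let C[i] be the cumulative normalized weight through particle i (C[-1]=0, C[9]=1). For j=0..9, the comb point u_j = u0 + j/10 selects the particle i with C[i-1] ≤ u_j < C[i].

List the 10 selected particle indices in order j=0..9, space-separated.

0 0 1 2 3 4 5 7 8 8

C = [9/64, 1/4, 21/64, 27/64, 9/16, 41/64, 41/64, 49/64, 29/32, 1]
j=0: u_0=0 ∈ [0, 9/64) → index 0
j=1: u_1=1/10 ∈ [0, 9/64) → index 0
j=2: u_2=1/5 ∈ [9/64, 1/4) → index 1
j=3: u_3=3/10 ∈ [1/4, 21/64) → index 2
j=4: u_4=2/5 ∈ [21/64, 27/64) → index 3
j=5: u_5=1/2 ∈ [27/64, 9/16) → index 4
j=6: u_6=3/5 ∈ [9/16, 41/64) → index 5
j=7: u_7=7/10 ∈ [41/64, 49/64) → index 7
j=8: u_8=4/5 ∈ [49/64, 29/32) → index 8
j=9: u_9=9/10 ∈ [49/64, 29/32) → index 8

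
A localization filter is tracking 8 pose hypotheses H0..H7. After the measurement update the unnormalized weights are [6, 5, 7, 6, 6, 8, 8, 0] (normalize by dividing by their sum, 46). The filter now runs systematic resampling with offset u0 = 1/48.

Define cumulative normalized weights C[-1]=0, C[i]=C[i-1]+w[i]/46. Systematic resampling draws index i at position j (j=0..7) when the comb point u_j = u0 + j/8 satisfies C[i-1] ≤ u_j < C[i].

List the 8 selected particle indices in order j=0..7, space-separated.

0 1 2 3 3 4 5 6

C = [3/23, 11/46, 9/23, 12/23, 15/23, 19/23, 1, 1]
j=0: u_0=1/48 ∈ [0, 3/23) → index 0
j=1: u_1=7/48 ∈ [3/23, 11/46) → index 1
j=2: u_2=13/48 ∈ [11/46, 9/23) → index 2
j=3: u_3=19/48 ∈ [9/23, 12/23) → index 3
j=4: u_4=25/48 ∈ [9/23, 12/23) → index 3
j=5: u_5=31/48 ∈ [12/23, 15/23) → index 4
j=6: u_6=37/48 ∈ [15/23, 19/23) → index 5
j=7: u_7=43/48 ∈ [19/23, 1) → index 6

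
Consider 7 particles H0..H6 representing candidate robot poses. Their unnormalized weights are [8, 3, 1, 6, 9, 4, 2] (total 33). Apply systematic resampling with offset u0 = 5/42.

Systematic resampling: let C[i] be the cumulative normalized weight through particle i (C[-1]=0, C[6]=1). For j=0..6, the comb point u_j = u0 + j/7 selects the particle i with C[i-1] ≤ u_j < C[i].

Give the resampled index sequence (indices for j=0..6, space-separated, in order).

C = [8/33, 1/3, 4/11, 6/11, 9/11, 31/33, 1]
j=0: u_0=5/42 ∈ [0, 8/33) → index 0
j=1: u_1=11/42 ∈ [8/33, 1/3) → index 1
j=2: u_2=17/42 ∈ [4/11, 6/11) → index 3
j=3: u_3=23/42 ∈ [6/11, 9/11) → index 4
j=4: u_4=29/42 ∈ [6/11, 9/11) → index 4
j=5: u_5=5/6 ∈ [9/11, 31/33) → index 5
j=6: u_6=41/42 ∈ [31/33, 1) → index 6

0 1 3 4 4 5 6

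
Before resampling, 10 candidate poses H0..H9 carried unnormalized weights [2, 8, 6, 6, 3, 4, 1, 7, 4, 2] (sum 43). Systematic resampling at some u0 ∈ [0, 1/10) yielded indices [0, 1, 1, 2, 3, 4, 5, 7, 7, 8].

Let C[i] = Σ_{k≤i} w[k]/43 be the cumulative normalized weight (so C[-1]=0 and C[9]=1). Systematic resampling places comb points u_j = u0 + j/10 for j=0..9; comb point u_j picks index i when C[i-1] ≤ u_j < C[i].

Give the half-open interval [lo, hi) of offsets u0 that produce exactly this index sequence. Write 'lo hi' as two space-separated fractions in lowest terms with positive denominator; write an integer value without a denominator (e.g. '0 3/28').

C = [2/43, 10/43, 16/43, 22/43, 25/43, 29/43, 30/43, 37/43, 41/43, 1]
j=0 picked index 0: u0 ∈ [0, 2/43)
j=1 picked index 1: u0 ∈ [-23/430, 57/430)
j=2 picked index 1: u0 ∈ [-33/215, 7/215)
j=3 picked index 2: u0 ∈ [-29/430, 31/430)
j=4 picked index 3: u0 ∈ [-6/215, 24/215)
j=5 picked index 4: u0 ∈ [1/86, 7/86)
j=6 picked index 5: u0 ∈ [-4/215, 16/215)
j=7 picked index 7: u0 ∈ [-1/430, 69/430)
j=8 picked index 7: u0 ∈ [-22/215, 13/215)
j=9 picked index 8: u0 ∈ [-17/430, 23/430)
intersection: [1/86, 7/215)

1/86 7/215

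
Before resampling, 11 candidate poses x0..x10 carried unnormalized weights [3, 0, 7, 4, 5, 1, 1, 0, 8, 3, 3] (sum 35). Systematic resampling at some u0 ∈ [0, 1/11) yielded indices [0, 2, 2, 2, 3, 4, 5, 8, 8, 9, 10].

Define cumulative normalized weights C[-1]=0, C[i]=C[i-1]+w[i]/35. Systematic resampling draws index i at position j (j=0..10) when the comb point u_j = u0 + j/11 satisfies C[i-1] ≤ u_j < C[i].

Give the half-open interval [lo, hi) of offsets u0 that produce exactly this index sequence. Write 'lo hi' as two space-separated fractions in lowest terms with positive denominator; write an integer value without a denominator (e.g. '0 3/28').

4/385 1/77

C = [3/35, 3/35, 2/7, 2/5, 19/35, 4/7, 3/5, 3/5, 29/35, 32/35, 1]
j=0 picked index 0: u0 ∈ [0, 3/35)
j=1 picked index 2: u0 ∈ [-2/385, 15/77)
j=2 picked index 2: u0 ∈ [-37/385, 8/77)
j=3 picked index 2: u0 ∈ [-72/385, 1/77)
j=4 picked index 3: u0 ∈ [-6/77, 2/55)
j=5 picked index 4: u0 ∈ [-3/55, 34/385)
j=6 picked index 5: u0 ∈ [-1/385, 2/77)
j=7 picked index 8: u0 ∈ [-2/55, 74/385)
j=8 picked index 8: u0 ∈ [-7/55, 39/385)
j=9 picked index 9: u0 ∈ [4/385, 37/385)
j=10 picked index 10: u0 ∈ [2/385, 1/11)
intersection: [4/385, 1/77)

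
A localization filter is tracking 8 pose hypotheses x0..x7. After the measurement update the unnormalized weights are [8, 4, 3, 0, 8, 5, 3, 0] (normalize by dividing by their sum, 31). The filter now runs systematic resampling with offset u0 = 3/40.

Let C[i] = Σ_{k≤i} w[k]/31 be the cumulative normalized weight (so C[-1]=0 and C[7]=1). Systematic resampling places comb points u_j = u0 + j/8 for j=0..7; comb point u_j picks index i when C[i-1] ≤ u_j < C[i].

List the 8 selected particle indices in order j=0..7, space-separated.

C = [8/31, 12/31, 15/31, 15/31, 23/31, 28/31, 1, 1]
j=0: u_0=3/40 ∈ [0, 8/31) → index 0
j=1: u_1=1/5 ∈ [0, 8/31) → index 0
j=2: u_2=13/40 ∈ [8/31, 12/31) → index 1
j=3: u_3=9/20 ∈ [12/31, 15/31) → index 2
j=4: u_4=23/40 ∈ [15/31, 23/31) → index 4
j=5: u_5=7/10 ∈ [15/31, 23/31) → index 4
j=6: u_6=33/40 ∈ [23/31, 28/31) → index 5
j=7: u_7=19/20 ∈ [28/31, 1) → index 6

0 0 1 2 4 4 5 6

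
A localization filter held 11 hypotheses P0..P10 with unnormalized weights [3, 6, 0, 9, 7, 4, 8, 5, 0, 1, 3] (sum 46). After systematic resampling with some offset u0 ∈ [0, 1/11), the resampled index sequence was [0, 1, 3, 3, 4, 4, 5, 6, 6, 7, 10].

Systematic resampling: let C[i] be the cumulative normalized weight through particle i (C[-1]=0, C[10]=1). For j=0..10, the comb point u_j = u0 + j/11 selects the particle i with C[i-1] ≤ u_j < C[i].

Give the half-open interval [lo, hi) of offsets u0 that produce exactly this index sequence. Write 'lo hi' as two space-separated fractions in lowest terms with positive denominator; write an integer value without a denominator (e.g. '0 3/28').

C = [3/46, 9/46, 9/46, 9/23, 25/46, 29/46, 37/46, 21/23, 21/23, 43/46, 1]
j=0 picked index 0: u0 ∈ [0, 3/46)
j=1 picked index 1: u0 ∈ [-13/506, 53/506)
j=2 picked index 3: u0 ∈ [7/506, 53/253)
j=3 picked index 3: u0 ∈ [-39/506, 30/253)
j=4 picked index 4: u0 ∈ [7/253, 91/506)
j=5 picked index 4: u0 ∈ [-16/253, 45/506)
j=6 picked index 5: u0 ∈ [-1/506, 43/506)
j=7 picked index 6: u0 ∈ [-3/506, 85/506)
j=8 picked index 6: u0 ∈ [-49/506, 39/506)
j=9 picked index 7: u0 ∈ [-7/506, 24/253)
j=10 picked index 10: u0 ∈ [13/506, 1/11)
intersection: [7/253, 3/46)

7/253 3/46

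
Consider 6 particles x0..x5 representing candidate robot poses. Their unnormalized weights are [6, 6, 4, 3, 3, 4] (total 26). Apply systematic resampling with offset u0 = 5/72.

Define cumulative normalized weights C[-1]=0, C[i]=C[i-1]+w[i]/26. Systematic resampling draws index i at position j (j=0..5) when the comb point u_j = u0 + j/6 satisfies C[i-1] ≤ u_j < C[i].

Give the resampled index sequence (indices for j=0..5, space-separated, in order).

0 1 1 2 4 5

C = [3/13, 6/13, 8/13, 19/26, 11/13, 1]
j=0: u_0=5/72 ∈ [0, 3/13) → index 0
j=1: u_1=17/72 ∈ [3/13, 6/13) → index 1
j=2: u_2=29/72 ∈ [3/13, 6/13) → index 1
j=3: u_3=41/72 ∈ [6/13, 8/13) → index 2
j=4: u_4=53/72 ∈ [19/26, 11/13) → index 4
j=5: u_5=65/72 ∈ [11/13, 1) → index 5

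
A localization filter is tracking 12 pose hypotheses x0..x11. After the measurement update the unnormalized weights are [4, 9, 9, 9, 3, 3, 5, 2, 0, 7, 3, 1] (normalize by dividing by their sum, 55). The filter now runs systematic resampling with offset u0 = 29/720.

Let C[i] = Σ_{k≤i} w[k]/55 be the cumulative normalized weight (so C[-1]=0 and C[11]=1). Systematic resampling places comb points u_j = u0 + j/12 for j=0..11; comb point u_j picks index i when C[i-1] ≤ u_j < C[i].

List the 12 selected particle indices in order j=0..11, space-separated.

C = [4/55, 13/55, 2/5, 31/55, 34/55, 37/55, 42/55, 4/5, 4/5, 51/55, 54/55, 1]
j=0: u_0=29/720 ∈ [0, 4/55) → index 0
j=1: u_1=89/720 ∈ [4/55, 13/55) → index 1
j=2: u_2=149/720 ∈ [4/55, 13/55) → index 1
j=3: u_3=209/720 ∈ [13/55, 2/5) → index 2
j=4: u_4=269/720 ∈ [13/55, 2/5) → index 2
j=5: u_5=329/720 ∈ [2/5, 31/55) → index 3
j=6: u_6=389/720 ∈ [2/5, 31/55) → index 3
j=7: u_7=449/720 ∈ [34/55, 37/55) → index 5
j=8: u_8=509/720 ∈ [37/55, 42/55) → index 6
j=9: u_9=569/720 ∈ [42/55, 4/5) → index 7
j=10: u_10=629/720 ∈ [4/5, 51/55) → index 9
j=11: u_11=689/720 ∈ [51/55, 54/55) → index 10

0 1 1 2 2 3 3 5 6 7 9 10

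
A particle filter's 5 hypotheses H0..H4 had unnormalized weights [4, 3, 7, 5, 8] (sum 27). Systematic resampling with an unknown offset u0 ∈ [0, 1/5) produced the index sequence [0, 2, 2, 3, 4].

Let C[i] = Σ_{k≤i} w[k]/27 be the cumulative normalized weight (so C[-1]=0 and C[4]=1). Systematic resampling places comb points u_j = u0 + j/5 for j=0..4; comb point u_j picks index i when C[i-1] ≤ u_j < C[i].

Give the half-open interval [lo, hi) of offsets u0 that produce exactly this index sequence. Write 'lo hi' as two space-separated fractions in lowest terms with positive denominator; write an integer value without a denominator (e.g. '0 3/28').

8/135 14/135

C = [4/27, 7/27, 14/27, 19/27, 1]
j=0 picked index 0: u0 ∈ [0, 4/27)
j=1 picked index 2: u0 ∈ [8/135, 43/135)
j=2 picked index 2: u0 ∈ [-19/135, 16/135)
j=3 picked index 3: u0 ∈ [-11/135, 14/135)
j=4 picked index 4: u0 ∈ [-13/135, 1/5)
intersection: [8/135, 14/135)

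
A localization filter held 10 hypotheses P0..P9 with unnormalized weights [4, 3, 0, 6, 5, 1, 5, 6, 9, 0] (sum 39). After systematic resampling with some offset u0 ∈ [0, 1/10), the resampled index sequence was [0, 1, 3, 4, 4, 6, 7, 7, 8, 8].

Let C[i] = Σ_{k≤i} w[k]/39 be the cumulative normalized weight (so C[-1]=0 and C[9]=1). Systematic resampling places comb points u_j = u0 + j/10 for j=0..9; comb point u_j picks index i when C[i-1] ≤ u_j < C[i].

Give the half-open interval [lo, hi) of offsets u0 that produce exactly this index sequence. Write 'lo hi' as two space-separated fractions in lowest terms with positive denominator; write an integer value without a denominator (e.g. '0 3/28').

1/30 4/65

C = [4/39, 7/39, 7/39, 1/3, 6/13, 19/39, 8/13, 10/13, 1, 1]
j=0 picked index 0: u0 ∈ [0, 4/39)
j=1 picked index 1: u0 ∈ [1/390, 31/390)
j=2 picked index 3: u0 ∈ [-4/195, 2/15)
j=3 picked index 4: u0 ∈ [1/30, 21/130)
j=4 picked index 4: u0 ∈ [-1/15, 4/65)
j=5 picked index 6: u0 ∈ [-1/78, 3/26)
j=6 picked index 7: u0 ∈ [1/65, 11/65)
j=7 picked index 7: u0 ∈ [-11/130, 9/130)
j=8 picked index 8: u0 ∈ [-2/65, 1/5)
j=9 picked index 8: u0 ∈ [-17/130, 1/10)
intersection: [1/30, 4/65)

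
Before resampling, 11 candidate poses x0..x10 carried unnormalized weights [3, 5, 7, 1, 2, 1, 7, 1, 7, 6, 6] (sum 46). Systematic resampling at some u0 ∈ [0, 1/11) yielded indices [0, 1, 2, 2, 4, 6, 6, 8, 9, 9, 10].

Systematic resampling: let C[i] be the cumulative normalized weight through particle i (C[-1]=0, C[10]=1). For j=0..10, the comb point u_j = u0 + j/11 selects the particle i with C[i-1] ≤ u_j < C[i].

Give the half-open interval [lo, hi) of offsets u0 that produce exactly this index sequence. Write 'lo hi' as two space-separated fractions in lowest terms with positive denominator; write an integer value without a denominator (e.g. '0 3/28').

C = [3/46, 4/23, 15/46, 8/23, 9/23, 19/46, 13/23, 27/46, 17/23, 20/23, 1]
j=0 picked index 0: u0 ∈ [0, 3/46)
j=1 picked index 1: u0 ∈ [-13/506, 21/253)
j=2 picked index 2: u0 ∈ [-2/253, 73/506)
j=3 picked index 2: u0 ∈ [-25/253, 27/506)
j=4 picked index 4: u0 ∈ [-4/253, 7/253)
j=5 picked index 6: u0 ∈ [-21/506, 28/253)
j=6 picked index 6: u0 ∈ [-67/506, 5/253)
j=7 picked index 8: u0 ∈ [-25/506, 26/253)
j=8 picked index 9: u0 ∈ [3/253, 36/253)
j=9 picked index 9: u0 ∈ [-20/253, 13/253)
j=10 picked index 10: u0 ∈ [-10/253, 1/11)
intersection: [3/253, 5/253)

3/253 5/253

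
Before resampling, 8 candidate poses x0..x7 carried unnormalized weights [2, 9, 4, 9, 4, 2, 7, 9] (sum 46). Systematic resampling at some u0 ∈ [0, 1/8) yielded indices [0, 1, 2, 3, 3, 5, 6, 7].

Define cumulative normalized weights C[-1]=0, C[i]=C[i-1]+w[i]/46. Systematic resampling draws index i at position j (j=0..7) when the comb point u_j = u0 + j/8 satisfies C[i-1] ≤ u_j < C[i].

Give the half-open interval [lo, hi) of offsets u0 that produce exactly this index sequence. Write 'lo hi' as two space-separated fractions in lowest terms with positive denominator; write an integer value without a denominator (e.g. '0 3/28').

0 1/46

C = [1/23, 11/46, 15/46, 12/23, 14/23, 15/23, 37/46, 1]
j=0 picked index 0: u0 ∈ [0, 1/23)
j=1 picked index 1: u0 ∈ [-15/184, 21/184)
j=2 picked index 2: u0 ∈ [-1/92, 7/92)
j=3 picked index 3: u0 ∈ [-9/184, 27/184)
j=4 picked index 3: u0 ∈ [-4/23, 1/46)
j=5 picked index 5: u0 ∈ [-3/184, 5/184)
j=6 picked index 6: u0 ∈ [-9/92, 5/92)
j=7 picked index 7: u0 ∈ [-13/184, 1/8)
intersection: [0, 1/46)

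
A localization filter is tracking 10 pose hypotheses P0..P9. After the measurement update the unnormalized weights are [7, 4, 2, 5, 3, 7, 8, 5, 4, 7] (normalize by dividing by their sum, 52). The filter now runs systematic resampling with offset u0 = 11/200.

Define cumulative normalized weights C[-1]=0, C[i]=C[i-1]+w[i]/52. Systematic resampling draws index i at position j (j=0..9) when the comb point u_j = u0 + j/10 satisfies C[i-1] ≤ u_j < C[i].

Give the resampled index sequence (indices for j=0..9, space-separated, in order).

0 1 3 4 5 6 6 7 8 9

C = [7/52, 11/52, 1/4, 9/26, 21/52, 7/13, 9/13, 41/52, 45/52, 1]
j=0: u_0=11/200 ∈ [0, 7/52) → index 0
j=1: u_1=31/200 ∈ [7/52, 11/52) → index 1
j=2: u_2=51/200 ∈ [1/4, 9/26) → index 3
j=3: u_3=71/200 ∈ [9/26, 21/52) → index 4
j=4: u_4=91/200 ∈ [21/52, 7/13) → index 5
j=5: u_5=111/200 ∈ [7/13, 9/13) → index 6
j=6: u_6=131/200 ∈ [7/13, 9/13) → index 6
j=7: u_7=151/200 ∈ [9/13, 41/52) → index 7
j=8: u_8=171/200 ∈ [41/52, 45/52) → index 8
j=9: u_9=191/200 ∈ [45/52, 1) → index 9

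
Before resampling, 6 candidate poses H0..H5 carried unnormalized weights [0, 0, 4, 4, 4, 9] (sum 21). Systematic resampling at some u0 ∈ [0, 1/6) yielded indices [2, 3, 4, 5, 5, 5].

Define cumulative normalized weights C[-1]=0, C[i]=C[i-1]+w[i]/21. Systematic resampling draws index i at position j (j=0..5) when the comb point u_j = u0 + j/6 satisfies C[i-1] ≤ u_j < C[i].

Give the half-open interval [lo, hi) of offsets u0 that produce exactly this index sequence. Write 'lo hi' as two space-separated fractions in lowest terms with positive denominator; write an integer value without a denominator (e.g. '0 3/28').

1/14 1/6

C = [0, 0, 4/21, 8/21, 4/7, 1]
j=0 picked index 2: u0 ∈ [0, 4/21)
j=1 picked index 3: u0 ∈ [1/42, 3/14)
j=2 picked index 4: u0 ∈ [1/21, 5/21)
j=3 picked index 5: u0 ∈ [1/14, 1/2)
j=4 picked index 5: u0 ∈ [-2/21, 1/3)
j=5 picked index 5: u0 ∈ [-11/42, 1/6)
intersection: [1/14, 1/6)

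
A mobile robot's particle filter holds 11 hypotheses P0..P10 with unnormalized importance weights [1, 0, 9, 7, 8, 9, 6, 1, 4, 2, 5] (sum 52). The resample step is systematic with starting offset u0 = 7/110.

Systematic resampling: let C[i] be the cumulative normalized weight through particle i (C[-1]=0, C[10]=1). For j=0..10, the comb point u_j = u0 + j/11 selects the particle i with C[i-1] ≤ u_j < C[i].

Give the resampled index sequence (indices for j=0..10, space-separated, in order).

C = [1/52, 1/52, 5/26, 17/52, 25/52, 17/26, 10/13, 41/52, 45/52, 47/52, 1]
j=0: u_0=7/110 ∈ [1/52, 5/26) → index 2
j=1: u_1=17/110 ∈ [1/52, 5/26) → index 2
j=2: u_2=27/110 ∈ [5/26, 17/52) → index 3
j=3: u_3=37/110 ∈ [17/52, 25/52) → index 4
j=4: u_4=47/110 ∈ [17/52, 25/52) → index 4
j=5: u_5=57/110 ∈ [25/52, 17/26) → index 5
j=6: u_6=67/110 ∈ [25/52, 17/26) → index 5
j=7: u_7=7/10 ∈ [17/26, 10/13) → index 6
j=8: u_8=87/110 ∈ [41/52, 45/52) → index 8
j=9: u_9=97/110 ∈ [45/52, 47/52) → index 9
j=10: u_10=107/110 ∈ [47/52, 1) → index 10

2 2 3 4 4 5 5 6 8 9 10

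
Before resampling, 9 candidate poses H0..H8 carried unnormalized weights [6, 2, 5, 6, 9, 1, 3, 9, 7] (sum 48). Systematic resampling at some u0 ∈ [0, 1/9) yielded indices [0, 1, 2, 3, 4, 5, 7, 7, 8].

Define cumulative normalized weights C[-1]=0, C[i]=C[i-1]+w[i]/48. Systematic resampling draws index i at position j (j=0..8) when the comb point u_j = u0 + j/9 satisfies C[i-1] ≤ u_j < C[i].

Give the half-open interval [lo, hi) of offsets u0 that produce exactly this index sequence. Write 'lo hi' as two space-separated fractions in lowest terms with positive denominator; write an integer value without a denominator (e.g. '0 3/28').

1/36 7/144

C = [1/8, 1/6, 13/48, 19/48, 7/12, 29/48, 2/3, 41/48, 1]
j=0 picked index 0: u0 ∈ [0, 1/8)
j=1 picked index 1: u0 ∈ [1/72, 1/18)
j=2 picked index 2: u0 ∈ [-1/18, 7/144)
j=3 picked index 3: u0 ∈ [-1/16, 1/16)
j=4 picked index 4: u0 ∈ [-7/144, 5/36)
j=5 picked index 5: u0 ∈ [1/36, 7/144)
j=6 picked index 7: u0 ∈ [0, 3/16)
j=7 picked index 7: u0 ∈ [-1/9, 11/144)
j=8 picked index 8: u0 ∈ [-5/144, 1/9)
intersection: [1/36, 7/144)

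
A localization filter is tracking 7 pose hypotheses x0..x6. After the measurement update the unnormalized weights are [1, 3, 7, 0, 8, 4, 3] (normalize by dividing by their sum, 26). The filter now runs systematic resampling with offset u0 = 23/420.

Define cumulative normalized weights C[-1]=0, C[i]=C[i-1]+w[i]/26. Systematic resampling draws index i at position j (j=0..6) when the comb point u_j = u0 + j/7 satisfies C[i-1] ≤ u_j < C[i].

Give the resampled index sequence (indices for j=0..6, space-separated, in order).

1 2 2 4 4 5 6

C = [1/26, 2/13, 11/26, 11/26, 19/26, 23/26, 1]
j=0: u_0=23/420 ∈ [1/26, 2/13) → index 1
j=1: u_1=83/420 ∈ [2/13, 11/26) → index 2
j=2: u_2=143/420 ∈ [2/13, 11/26) → index 2
j=3: u_3=29/60 ∈ [11/26, 19/26) → index 4
j=4: u_4=263/420 ∈ [11/26, 19/26) → index 4
j=5: u_5=323/420 ∈ [19/26, 23/26) → index 5
j=6: u_6=383/420 ∈ [23/26, 1) → index 6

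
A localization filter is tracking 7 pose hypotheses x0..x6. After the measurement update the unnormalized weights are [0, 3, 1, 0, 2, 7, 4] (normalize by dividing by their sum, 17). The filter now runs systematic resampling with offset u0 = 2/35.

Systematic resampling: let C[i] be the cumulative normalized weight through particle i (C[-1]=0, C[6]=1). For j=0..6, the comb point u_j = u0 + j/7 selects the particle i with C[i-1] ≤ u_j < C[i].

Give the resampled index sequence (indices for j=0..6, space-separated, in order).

C = [0, 3/17, 4/17, 4/17, 6/17, 13/17, 1]
j=0: u_0=2/35 ∈ [0, 3/17) → index 1
j=1: u_1=1/5 ∈ [3/17, 4/17) → index 2
j=2: u_2=12/35 ∈ [4/17, 6/17) → index 4
j=3: u_3=17/35 ∈ [6/17, 13/17) → index 5
j=4: u_4=22/35 ∈ [6/17, 13/17) → index 5
j=5: u_5=27/35 ∈ [13/17, 1) → index 6
j=6: u_6=32/35 ∈ [13/17, 1) → index 6

1 2 4 5 5 6 6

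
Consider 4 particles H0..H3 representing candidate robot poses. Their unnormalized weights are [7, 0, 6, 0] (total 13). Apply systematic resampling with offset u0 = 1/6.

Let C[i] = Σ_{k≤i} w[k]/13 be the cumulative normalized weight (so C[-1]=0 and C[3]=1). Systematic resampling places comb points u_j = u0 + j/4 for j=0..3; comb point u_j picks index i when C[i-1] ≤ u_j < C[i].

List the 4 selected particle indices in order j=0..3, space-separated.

C = [7/13, 7/13, 1, 1]
j=0: u_0=1/6 ∈ [0, 7/13) → index 0
j=1: u_1=5/12 ∈ [0, 7/13) → index 0
j=2: u_2=2/3 ∈ [7/13, 1) → index 2
j=3: u_3=11/12 ∈ [7/13, 1) → index 2

0 0 2 2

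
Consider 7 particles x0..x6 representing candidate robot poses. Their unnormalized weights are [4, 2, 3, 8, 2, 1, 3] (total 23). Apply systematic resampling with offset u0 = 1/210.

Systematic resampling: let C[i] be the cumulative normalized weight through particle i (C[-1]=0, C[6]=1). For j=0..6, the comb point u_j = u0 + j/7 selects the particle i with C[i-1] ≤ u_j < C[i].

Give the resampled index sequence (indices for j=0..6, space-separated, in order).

0 0 2 3 3 3 5

C = [4/23, 6/23, 9/23, 17/23, 19/23, 20/23, 1]
j=0: u_0=1/210 ∈ [0, 4/23) → index 0
j=1: u_1=31/210 ∈ [0, 4/23) → index 0
j=2: u_2=61/210 ∈ [6/23, 9/23) → index 2
j=3: u_3=13/30 ∈ [9/23, 17/23) → index 3
j=4: u_4=121/210 ∈ [9/23, 17/23) → index 3
j=5: u_5=151/210 ∈ [9/23, 17/23) → index 3
j=6: u_6=181/210 ∈ [19/23, 20/23) → index 5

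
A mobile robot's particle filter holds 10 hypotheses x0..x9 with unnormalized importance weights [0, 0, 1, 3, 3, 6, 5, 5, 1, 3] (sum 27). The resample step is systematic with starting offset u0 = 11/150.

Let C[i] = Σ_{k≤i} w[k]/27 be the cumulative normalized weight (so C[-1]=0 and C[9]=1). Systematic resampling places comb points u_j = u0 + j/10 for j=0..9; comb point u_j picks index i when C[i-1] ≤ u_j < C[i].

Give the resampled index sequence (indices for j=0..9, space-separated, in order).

C = [0, 0, 1/27, 4/27, 7/27, 13/27, 2/3, 23/27, 8/9, 1]
j=0: u_0=11/150 ∈ [1/27, 4/27) → index 3
j=1: u_1=13/75 ∈ [4/27, 7/27) → index 4
j=2: u_2=41/150 ∈ [7/27, 13/27) → index 5
j=3: u_3=28/75 ∈ [7/27, 13/27) → index 5
j=4: u_4=71/150 ∈ [7/27, 13/27) → index 5
j=5: u_5=43/75 ∈ [13/27, 2/3) → index 6
j=6: u_6=101/150 ∈ [2/3, 23/27) → index 7
j=7: u_7=58/75 ∈ [2/3, 23/27) → index 7
j=8: u_8=131/150 ∈ [23/27, 8/9) → index 8
j=9: u_9=73/75 ∈ [8/9, 1) → index 9

3 4 5 5 5 6 7 7 8 9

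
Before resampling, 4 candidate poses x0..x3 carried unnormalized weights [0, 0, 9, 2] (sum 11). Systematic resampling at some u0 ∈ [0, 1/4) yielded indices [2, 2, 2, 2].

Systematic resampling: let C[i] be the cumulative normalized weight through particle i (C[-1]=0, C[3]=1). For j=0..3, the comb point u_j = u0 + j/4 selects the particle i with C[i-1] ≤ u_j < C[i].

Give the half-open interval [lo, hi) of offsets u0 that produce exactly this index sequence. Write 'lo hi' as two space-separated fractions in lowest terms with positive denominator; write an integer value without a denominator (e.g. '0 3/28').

C = [0, 0, 9/11, 1]
j=0 picked index 2: u0 ∈ [0, 9/11)
j=1 picked index 2: u0 ∈ [-1/4, 25/44)
j=2 picked index 2: u0 ∈ [-1/2, 7/22)
j=3 picked index 2: u0 ∈ [-3/4, 3/44)
intersection: [0, 3/44)

0 3/44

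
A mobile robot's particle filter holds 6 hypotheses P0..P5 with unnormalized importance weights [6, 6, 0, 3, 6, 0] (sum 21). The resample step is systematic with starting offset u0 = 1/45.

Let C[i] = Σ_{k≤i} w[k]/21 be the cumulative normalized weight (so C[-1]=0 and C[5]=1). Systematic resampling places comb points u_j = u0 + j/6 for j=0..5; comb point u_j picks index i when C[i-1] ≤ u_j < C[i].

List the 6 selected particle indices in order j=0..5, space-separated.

0 0 1 1 3 4

C = [2/7, 4/7, 4/7, 5/7, 1, 1]
j=0: u_0=1/45 ∈ [0, 2/7) → index 0
j=1: u_1=17/90 ∈ [0, 2/7) → index 0
j=2: u_2=16/45 ∈ [2/7, 4/7) → index 1
j=3: u_3=47/90 ∈ [2/7, 4/7) → index 1
j=4: u_4=31/45 ∈ [4/7, 5/7) → index 3
j=5: u_5=77/90 ∈ [5/7, 1) → index 4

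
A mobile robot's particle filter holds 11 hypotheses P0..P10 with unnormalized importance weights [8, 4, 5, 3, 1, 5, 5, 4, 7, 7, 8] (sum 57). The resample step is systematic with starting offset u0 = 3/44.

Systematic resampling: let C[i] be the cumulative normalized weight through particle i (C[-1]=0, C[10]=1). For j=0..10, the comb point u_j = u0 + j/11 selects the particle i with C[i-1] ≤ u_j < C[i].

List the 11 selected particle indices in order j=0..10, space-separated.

0 1 2 3 5 6 7 8 9 10 10

C = [8/57, 4/19, 17/57, 20/57, 7/19, 26/57, 31/57, 35/57, 14/19, 49/57, 1]
j=0: u_0=3/44 ∈ [0, 8/57) → index 0
j=1: u_1=7/44 ∈ [8/57, 4/19) → index 1
j=2: u_2=1/4 ∈ [4/19, 17/57) → index 2
j=3: u_3=15/44 ∈ [17/57, 20/57) → index 3
j=4: u_4=19/44 ∈ [7/19, 26/57) → index 5
j=5: u_5=23/44 ∈ [26/57, 31/57) → index 6
j=6: u_6=27/44 ∈ [31/57, 35/57) → index 7
j=7: u_7=31/44 ∈ [35/57, 14/19) → index 8
j=8: u_8=35/44 ∈ [14/19, 49/57) → index 9
j=9: u_9=39/44 ∈ [49/57, 1) → index 10
j=10: u_10=43/44 ∈ [49/57, 1) → index 10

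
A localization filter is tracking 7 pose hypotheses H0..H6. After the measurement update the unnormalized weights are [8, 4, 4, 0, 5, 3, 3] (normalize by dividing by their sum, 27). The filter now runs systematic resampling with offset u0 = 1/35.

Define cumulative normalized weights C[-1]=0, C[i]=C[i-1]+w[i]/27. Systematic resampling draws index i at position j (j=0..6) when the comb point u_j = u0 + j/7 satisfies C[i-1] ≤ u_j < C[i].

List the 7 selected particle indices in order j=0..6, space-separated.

C = [8/27, 4/9, 16/27, 16/27, 7/9, 8/9, 1]
j=0: u_0=1/35 ∈ [0, 8/27) → index 0
j=1: u_1=6/35 ∈ [0, 8/27) → index 0
j=2: u_2=11/35 ∈ [8/27, 4/9) → index 1
j=3: u_3=16/35 ∈ [4/9, 16/27) → index 2
j=4: u_4=3/5 ∈ [16/27, 7/9) → index 4
j=5: u_5=26/35 ∈ [16/27, 7/9) → index 4
j=6: u_6=31/35 ∈ [7/9, 8/9) → index 5

0 0 1 2 4 4 5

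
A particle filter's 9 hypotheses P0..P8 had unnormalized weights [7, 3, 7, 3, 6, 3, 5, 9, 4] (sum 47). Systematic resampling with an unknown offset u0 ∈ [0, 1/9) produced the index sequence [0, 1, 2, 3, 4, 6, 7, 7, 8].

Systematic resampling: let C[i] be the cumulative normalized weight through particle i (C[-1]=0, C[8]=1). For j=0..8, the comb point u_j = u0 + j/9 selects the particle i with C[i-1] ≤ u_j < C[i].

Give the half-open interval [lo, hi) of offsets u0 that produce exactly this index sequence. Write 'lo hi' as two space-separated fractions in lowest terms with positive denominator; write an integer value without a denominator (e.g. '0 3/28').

C = [7/47, 10/47, 17/47, 20/47, 26/47, 29/47, 34/47, 43/47, 1]
j=0 picked index 0: u0 ∈ [0, 7/47)
j=1 picked index 1: u0 ∈ [16/423, 43/423)
j=2 picked index 2: u0 ∈ [-4/423, 59/423)
j=3 picked index 3: u0 ∈ [4/141, 13/141)
j=4 picked index 4: u0 ∈ [-8/423, 46/423)
j=5 picked index 6: u0 ∈ [26/423, 71/423)
j=6 picked index 7: u0 ∈ [8/141, 35/141)
j=7 picked index 7: u0 ∈ [-23/423, 58/423)
j=8 picked index 8: u0 ∈ [11/423, 1/9)
intersection: [26/423, 13/141)

26/423 13/141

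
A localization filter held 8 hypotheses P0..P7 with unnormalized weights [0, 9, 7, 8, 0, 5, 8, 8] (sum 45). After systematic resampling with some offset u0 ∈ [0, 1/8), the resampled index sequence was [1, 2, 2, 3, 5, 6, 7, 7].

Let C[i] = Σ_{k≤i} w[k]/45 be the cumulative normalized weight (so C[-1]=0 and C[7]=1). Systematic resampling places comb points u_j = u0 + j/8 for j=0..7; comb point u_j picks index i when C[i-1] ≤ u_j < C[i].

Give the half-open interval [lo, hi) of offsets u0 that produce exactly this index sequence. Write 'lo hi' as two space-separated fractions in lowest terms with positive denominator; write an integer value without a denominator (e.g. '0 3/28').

3/40 19/180

C = [0, 1/5, 16/45, 8/15, 8/15, 29/45, 37/45, 1]
j=0 picked index 1: u0 ∈ [0, 1/5)
j=1 picked index 2: u0 ∈ [3/40, 83/360)
j=2 picked index 2: u0 ∈ [-1/20, 19/180)
j=3 picked index 3: u0 ∈ [-7/360, 19/120)
j=4 picked index 5: u0 ∈ [1/30, 13/90)
j=5 picked index 6: u0 ∈ [7/360, 71/360)
j=6 picked index 7: u0 ∈ [13/180, 1/4)
j=7 picked index 7: u0 ∈ [-19/360, 1/8)
intersection: [3/40, 19/180)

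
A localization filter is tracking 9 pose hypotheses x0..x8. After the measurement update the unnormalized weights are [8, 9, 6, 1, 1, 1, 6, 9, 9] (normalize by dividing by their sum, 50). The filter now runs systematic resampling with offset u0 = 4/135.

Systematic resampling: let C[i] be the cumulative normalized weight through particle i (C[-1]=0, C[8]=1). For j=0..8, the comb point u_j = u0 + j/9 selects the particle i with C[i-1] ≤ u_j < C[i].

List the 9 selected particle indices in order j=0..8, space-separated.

C = [4/25, 17/50, 23/50, 12/25, 1/2, 13/25, 16/25, 41/50, 1]
j=0: u_0=4/135 ∈ [0, 4/25) → index 0
j=1: u_1=19/135 ∈ [0, 4/25) → index 0
j=2: u_2=34/135 ∈ [4/25, 17/50) → index 1
j=3: u_3=49/135 ∈ [17/50, 23/50) → index 2
j=4: u_4=64/135 ∈ [23/50, 12/25) → index 3
j=5: u_5=79/135 ∈ [13/25, 16/25) → index 6
j=6: u_6=94/135 ∈ [16/25, 41/50) → index 7
j=7: u_7=109/135 ∈ [16/25, 41/50) → index 7
j=8: u_8=124/135 ∈ [41/50, 1) → index 8

0 0 1 2 3 6 7 7 8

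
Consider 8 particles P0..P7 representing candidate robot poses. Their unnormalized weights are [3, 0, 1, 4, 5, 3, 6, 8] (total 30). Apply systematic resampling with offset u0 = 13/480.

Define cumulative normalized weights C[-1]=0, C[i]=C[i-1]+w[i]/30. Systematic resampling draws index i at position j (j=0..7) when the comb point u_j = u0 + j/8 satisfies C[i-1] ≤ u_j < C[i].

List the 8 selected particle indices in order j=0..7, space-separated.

C = [1/10, 1/10, 2/15, 4/15, 13/30, 8/15, 11/15, 1]
j=0: u_0=13/480 ∈ [0, 1/10) → index 0
j=1: u_1=73/480 ∈ [2/15, 4/15) → index 3
j=2: u_2=133/480 ∈ [4/15, 13/30) → index 4
j=3: u_3=193/480 ∈ [4/15, 13/30) → index 4
j=4: u_4=253/480 ∈ [13/30, 8/15) → index 5
j=5: u_5=313/480 ∈ [8/15, 11/15) → index 6
j=6: u_6=373/480 ∈ [11/15, 1) → index 7
j=7: u_7=433/480 ∈ [11/15, 1) → index 7

0 3 4 4 5 6 7 7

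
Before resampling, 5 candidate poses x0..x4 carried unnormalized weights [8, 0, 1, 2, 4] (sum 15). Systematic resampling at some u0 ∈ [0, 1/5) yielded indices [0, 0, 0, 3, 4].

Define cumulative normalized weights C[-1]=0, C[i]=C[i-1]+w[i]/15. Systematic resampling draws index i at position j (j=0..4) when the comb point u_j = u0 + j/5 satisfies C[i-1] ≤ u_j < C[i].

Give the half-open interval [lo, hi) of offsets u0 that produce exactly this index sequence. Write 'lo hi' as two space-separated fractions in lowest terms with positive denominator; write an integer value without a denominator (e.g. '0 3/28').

0 2/15

C = [8/15, 8/15, 3/5, 11/15, 1]
j=0 picked index 0: u0 ∈ [0, 8/15)
j=1 picked index 0: u0 ∈ [-1/5, 1/3)
j=2 picked index 0: u0 ∈ [-2/5, 2/15)
j=3 picked index 3: u0 ∈ [0, 2/15)
j=4 picked index 4: u0 ∈ [-1/15, 1/5)
intersection: [0, 2/15)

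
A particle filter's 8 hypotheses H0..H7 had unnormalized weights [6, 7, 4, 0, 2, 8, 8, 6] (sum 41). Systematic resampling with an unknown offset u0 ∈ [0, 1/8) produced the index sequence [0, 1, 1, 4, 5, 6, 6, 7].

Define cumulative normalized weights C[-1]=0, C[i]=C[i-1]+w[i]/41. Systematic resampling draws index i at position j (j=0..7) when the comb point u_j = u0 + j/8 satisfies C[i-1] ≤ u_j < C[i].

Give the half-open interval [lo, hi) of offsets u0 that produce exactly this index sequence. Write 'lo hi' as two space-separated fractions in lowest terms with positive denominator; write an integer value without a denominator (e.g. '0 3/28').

C = [6/41, 13/41, 17/41, 17/41, 19/41, 27/41, 35/41, 1]
j=0 picked index 0: u0 ∈ [0, 6/41)
j=1 picked index 1: u0 ∈ [7/328, 63/328)
j=2 picked index 1: u0 ∈ [-17/164, 11/164)
j=3 picked index 4: u0 ∈ [13/328, 29/328)
j=4 picked index 5: u0 ∈ [-3/82, 13/82)
j=5 picked index 6: u0 ∈ [11/328, 75/328)
j=6 picked index 6: u0 ∈ [-15/164, 17/164)
j=7 picked index 7: u0 ∈ [-7/328, 1/8)
intersection: [13/328, 11/164)

13/328 11/164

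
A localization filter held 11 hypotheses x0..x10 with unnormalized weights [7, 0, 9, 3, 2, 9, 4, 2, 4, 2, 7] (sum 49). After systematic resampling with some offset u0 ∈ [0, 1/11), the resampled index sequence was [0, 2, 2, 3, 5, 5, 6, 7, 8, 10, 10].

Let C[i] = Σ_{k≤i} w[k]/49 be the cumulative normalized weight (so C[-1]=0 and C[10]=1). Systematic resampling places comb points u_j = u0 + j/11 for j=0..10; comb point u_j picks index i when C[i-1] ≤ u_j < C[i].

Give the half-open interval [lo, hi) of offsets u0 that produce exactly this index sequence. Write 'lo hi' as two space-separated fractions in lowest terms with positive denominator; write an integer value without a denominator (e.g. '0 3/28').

36/539 48/539

C = [1/7, 1/7, 16/49, 19/49, 3/7, 30/49, 34/49, 36/49, 40/49, 6/7, 1]
j=0 picked index 0: u0 ∈ [0, 1/7)
j=1 picked index 2: u0 ∈ [4/77, 127/539)
j=2 picked index 2: u0 ∈ [-3/77, 78/539)
j=3 picked index 3: u0 ∈ [29/539, 62/539)
j=4 picked index 5: u0 ∈ [5/77, 134/539)
j=5 picked index 5: u0 ∈ [-2/77, 85/539)
j=6 picked index 6: u0 ∈ [36/539, 80/539)
j=7 picked index 7: u0 ∈ [31/539, 53/539)
j=8 picked index 8: u0 ∈ [4/539, 48/539)
j=9 picked index 10: u0 ∈ [3/77, 2/11)
j=10 picked index 10: u0 ∈ [-4/77, 1/11)
intersection: [36/539, 48/539)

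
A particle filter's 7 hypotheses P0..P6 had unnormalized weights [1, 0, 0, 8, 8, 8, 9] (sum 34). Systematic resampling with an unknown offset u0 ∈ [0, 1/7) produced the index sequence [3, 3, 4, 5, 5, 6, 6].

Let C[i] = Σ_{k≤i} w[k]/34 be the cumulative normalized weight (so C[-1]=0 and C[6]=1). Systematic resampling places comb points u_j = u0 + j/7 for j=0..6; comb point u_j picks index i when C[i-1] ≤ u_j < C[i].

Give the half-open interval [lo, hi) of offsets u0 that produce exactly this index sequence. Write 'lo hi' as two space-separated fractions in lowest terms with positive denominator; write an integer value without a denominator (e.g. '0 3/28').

C = [1/34, 1/34, 1/34, 9/34, 1/2, 25/34, 1]
j=0 picked index 3: u0 ∈ [1/34, 9/34)
j=1 picked index 3: u0 ∈ [-27/238, 29/238)
j=2 picked index 4: u0 ∈ [-5/238, 3/14)
j=3 picked index 5: u0 ∈ [1/14, 73/238)
j=4 picked index 5: u0 ∈ [-1/14, 39/238)
j=5 picked index 6: u0 ∈ [5/238, 2/7)
j=6 picked index 6: u0 ∈ [-29/238, 1/7)
intersection: [1/14, 29/238)

1/14 29/238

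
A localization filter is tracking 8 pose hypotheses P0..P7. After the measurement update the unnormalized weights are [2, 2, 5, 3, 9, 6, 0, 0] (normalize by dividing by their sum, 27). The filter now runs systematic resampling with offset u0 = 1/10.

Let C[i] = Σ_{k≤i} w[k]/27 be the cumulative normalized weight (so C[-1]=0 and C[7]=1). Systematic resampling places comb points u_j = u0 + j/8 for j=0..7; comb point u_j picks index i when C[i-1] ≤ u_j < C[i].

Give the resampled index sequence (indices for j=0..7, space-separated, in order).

C = [2/27, 4/27, 1/3, 4/9, 7/9, 1, 1, 1]
j=0: u_0=1/10 ∈ [2/27, 4/27) → index 1
j=1: u_1=9/40 ∈ [4/27, 1/3) → index 2
j=2: u_2=7/20 ∈ [1/3, 4/9) → index 3
j=3: u_3=19/40 ∈ [4/9, 7/9) → index 4
j=4: u_4=3/5 ∈ [4/9, 7/9) → index 4
j=5: u_5=29/40 ∈ [4/9, 7/9) → index 4
j=6: u_6=17/20 ∈ [7/9, 1) → index 5
j=7: u_7=39/40 ∈ [7/9, 1) → index 5

1 2 3 4 4 4 5 5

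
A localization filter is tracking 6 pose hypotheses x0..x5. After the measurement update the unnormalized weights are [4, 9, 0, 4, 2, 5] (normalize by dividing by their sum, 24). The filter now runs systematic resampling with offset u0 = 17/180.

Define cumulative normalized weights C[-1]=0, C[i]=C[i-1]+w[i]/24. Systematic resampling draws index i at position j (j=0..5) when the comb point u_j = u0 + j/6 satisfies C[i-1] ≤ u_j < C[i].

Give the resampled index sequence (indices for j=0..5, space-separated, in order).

0 1 1 3 4 5

C = [1/6, 13/24, 13/24, 17/24, 19/24, 1]
j=0: u_0=17/180 ∈ [0, 1/6) → index 0
j=1: u_1=47/180 ∈ [1/6, 13/24) → index 1
j=2: u_2=77/180 ∈ [1/6, 13/24) → index 1
j=3: u_3=107/180 ∈ [13/24, 17/24) → index 3
j=4: u_4=137/180 ∈ [17/24, 19/24) → index 4
j=5: u_5=167/180 ∈ [19/24, 1) → index 5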